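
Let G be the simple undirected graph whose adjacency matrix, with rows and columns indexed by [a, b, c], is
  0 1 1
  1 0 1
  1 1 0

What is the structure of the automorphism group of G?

Every vertex has degree 2, so G is the complete graph K_3. Every bijection on the vertex set is an automorphism of K_3; hence Aut(K_3) ≅ S_3, order 6.

S_3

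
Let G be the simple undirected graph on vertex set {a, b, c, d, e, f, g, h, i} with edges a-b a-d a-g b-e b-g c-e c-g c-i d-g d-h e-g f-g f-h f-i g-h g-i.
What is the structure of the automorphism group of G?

D_8

Vertex g is the unique vertex of degree 8; the remaining 8 vertices each have degree 3 and induce a cycle, so G is the wheel on 9 vertices with hub g. With the hub fixed, the remaining symmetry is that of the rim cycle C_8, giving the dihedral group D_8.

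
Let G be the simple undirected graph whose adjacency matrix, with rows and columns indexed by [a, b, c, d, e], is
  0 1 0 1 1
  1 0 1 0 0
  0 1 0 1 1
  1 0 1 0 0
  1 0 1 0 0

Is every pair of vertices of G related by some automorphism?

Automorphisms preserve degree, but G has vertices of degree 2 and vertices of degree 3; no automorphism maps one to the other, so G is not vertex-transitive.

No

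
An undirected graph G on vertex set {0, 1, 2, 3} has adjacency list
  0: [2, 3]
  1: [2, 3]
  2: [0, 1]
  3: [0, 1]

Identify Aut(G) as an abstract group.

G is 2-regular and connected on 4 vertices, i.e. the cycle C_4. C_4 has 4 rotations and 4 reflections, so Aut(C_4) ≅ D_4 of order 8.

the dihedral group of order 8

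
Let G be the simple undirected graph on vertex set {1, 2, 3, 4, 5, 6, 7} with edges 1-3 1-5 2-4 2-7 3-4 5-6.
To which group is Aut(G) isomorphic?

The degree sequence is [2, 2, 2, 2, 2, 1, 1]; the two degree-1 vertices 6 and 7 are the ends of a path, so G = P_7. The only nontrivial automorphism of a path is the end-to-end reflection, so Aut(G) ≅ Z_2.

C_2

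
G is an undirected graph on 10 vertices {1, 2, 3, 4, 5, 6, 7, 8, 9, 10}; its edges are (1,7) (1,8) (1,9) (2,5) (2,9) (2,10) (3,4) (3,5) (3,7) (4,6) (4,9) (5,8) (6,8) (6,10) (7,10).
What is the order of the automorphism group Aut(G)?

120

G is 3-regular on 10 vertices with no triangles and no 4-cycles (girth 5): this is the Petersen graph. It is a classical fact that the Petersen graph has automorphism group S_5 (order 120), arising from its description as the Kneser graph K(5,2).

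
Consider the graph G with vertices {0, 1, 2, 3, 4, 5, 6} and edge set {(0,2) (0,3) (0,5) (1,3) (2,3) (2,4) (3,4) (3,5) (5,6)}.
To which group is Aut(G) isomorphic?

{e}

Degrees alone do not determine every vertex (e.g. 0 and 2 both have degree 3), but their neighbour-degree multisets differ: N(0) has degrees [3, 3, 5] while N(2) has degrees [2, 3, 5]. Repeating this refinement separates all vertices, so the only automorphism is the identity.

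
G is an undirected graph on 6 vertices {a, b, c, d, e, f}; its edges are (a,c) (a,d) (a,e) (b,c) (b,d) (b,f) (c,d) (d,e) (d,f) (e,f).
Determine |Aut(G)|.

Vertex d is the unique vertex of degree 5; the remaining 5 vertices each have degree 3 and induce a cycle, so G is the wheel on 6 vertices with hub d. Every automorphism fixes the hub and acts on the rim 5-cycle, so Aut(G) ≅ Aut(C_5) = D_5 of order 10.

10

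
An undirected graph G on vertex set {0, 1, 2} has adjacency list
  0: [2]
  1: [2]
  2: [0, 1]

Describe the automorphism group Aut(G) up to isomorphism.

C_2

The degree sequence is [1, 1, 2]; the two degree-1 vertices 0 and 1 are the ends of a path, so G = P_3. A path has exactly one nontrivial symmetry — reversal — giving Aut(G) of order 2.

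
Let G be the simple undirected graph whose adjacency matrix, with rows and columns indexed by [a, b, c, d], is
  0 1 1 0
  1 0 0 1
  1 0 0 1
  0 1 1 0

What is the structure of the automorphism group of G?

G is 2-regular and bipartite on 2^2 = 4 vertices with girth 4; it is the hypercube graph Q_2. Aut(Q_2) consists of the signed permutations of the 2 coordinate axes: 2! permutations times 2^2 sign flips, so |Aut| = 2^2·2! = 8.

Z_2^2 ⋊ S_2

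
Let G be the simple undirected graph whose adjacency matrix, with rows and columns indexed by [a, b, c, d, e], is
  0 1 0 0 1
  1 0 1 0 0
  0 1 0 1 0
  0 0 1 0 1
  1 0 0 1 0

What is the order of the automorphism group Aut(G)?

10

G is 2-regular and connected on 5 vertices, i.e. the cycle C_5. The automorphisms of the 5-cycle are exactly the symmetries of a regular 5-gon: the dihedral group D_5, |D_5| = 10.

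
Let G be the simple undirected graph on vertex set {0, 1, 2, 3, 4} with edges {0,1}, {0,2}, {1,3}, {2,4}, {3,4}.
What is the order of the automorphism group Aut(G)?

10

Every vertex has degree 2 and the graph is connected, so G is the 5-cycle C_5. The automorphisms of the 5-cycle are exactly the symmetries of a regular 5-gon: the dihedral group D_5, |D_5| = 10.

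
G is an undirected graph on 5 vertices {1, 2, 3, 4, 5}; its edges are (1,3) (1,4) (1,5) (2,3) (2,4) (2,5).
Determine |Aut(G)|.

The vertices split by degree into {1, 2} (degree 3) and {3, 4, 5} (degree 2); every edge runs between the two parts, so G is the complete bipartite graph K_{2,3}. The parts have unequal sizes, so no automorphism swaps them; each part is permuted independently, giving S_3 × S_2 of order 3!·2! = 12.

12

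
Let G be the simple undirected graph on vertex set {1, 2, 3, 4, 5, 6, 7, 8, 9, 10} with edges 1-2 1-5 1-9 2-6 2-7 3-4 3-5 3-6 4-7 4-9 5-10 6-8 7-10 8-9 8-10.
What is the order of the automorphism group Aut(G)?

120

G is 3-regular on 10 vertices with no triangles and no 4-cycles (girth 5): this is the Petersen graph. It is a classical fact that the Petersen graph has automorphism group S_5 (order 120), arising from its description as the Kneser graph K(5,2).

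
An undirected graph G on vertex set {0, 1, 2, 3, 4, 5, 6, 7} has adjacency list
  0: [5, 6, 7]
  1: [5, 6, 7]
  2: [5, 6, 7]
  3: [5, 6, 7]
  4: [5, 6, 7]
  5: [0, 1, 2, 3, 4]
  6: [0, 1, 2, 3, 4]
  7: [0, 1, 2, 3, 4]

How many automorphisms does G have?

The vertices split by degree into {5, 6, 7} (degree 5) and {0, 1, 2, 3, 4} (degree 3); every edge runs between the two parts, so G is the complete bipartite graph K_{3,5}. Automorphisms preserve the bipartition setwise (since the parts differ in size) and act as S_5 × S_3 within it; |Aut| = 720.

720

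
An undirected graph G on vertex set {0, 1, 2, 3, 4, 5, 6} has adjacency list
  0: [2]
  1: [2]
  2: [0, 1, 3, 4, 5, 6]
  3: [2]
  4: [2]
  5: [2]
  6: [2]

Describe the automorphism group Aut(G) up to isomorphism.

Vertex 2 has degree 6 and every other vertex has degree 1, so G is the star K_{1,6} with centre 2. Any automorphism fixes the centre and permutes the 6 leaves freely, so Aut(G) ≅ S_6 of order 6! = 720.

S_6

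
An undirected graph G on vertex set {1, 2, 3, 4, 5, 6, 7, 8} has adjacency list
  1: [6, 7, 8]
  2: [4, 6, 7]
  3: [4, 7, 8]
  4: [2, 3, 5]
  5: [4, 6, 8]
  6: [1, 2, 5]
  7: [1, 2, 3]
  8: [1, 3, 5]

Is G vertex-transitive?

G is 3-regular and bipartite on 2^3 = 8 vertices with girth 4; it is the hypercube graph Q_3. The symmetry group of the 3-cube is the hyperoctahedral group B_3 = Z_2 ≀ S_3, of order 2^3·3! = 48. This group acts transitively on the 8 vertices.

Yes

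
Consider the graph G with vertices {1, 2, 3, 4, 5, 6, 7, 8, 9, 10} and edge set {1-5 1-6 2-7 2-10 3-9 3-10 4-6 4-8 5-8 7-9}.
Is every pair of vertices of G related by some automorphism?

G has two connected components, {2, 3, 7, 9, 10} and {1, 4, 5, 6, 8}; each is 2-regular, so G = C_5 ⊔ C_5. With two isomorphic components, Aut(G) = Aut(C_5) ≀ S_2 = (D_5 × D_5) ⋊ Z_2: permute each cycle by D_5, then optionally swap the two cycles. Order 2·(2·5)² = 200. This group acts transitively on the 10 vertices.

Yes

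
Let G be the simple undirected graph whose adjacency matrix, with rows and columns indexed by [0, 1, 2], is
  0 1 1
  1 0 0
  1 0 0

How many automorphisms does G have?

The degree sequence is [2, 1, 1]; the two degree-1 vertices 1 and 2 are the ends of a path, so G = P_3. The only nontrivial automorphism of a path is the end-to-end reflection, so Aut(G) ≅ Z_2.

2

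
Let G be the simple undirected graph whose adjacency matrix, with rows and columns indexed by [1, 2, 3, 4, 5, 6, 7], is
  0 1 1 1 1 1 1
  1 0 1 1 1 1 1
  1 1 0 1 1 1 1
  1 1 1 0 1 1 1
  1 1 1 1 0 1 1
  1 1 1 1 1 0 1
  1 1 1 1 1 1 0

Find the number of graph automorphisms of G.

5040

All 7 vertices are pairwise adjacent: G = K_7. Every bijection on the vertex set is an automorphism of K_7; hence Aut(K_7) ≅ S_7, order 5040.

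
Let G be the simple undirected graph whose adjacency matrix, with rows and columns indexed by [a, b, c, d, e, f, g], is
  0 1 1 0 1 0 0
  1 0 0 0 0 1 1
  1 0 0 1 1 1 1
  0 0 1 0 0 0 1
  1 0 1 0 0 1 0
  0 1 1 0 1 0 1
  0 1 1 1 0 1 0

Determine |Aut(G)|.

Degrees alone do not determine every vertex (e.g. a and b both have degree 3), but their neighbour-degree multisets differ: N(a) has degrees [3, 3, 5] while N(b) has degrees [3, 4, 4]. Repeating this refinement separates all vertices, so the only automorphism is the identity.

1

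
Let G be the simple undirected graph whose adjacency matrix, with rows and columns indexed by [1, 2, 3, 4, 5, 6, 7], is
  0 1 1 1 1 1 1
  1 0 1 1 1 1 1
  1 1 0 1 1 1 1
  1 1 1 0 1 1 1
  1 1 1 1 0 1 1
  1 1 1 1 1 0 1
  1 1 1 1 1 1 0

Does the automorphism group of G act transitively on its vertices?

Every vertex has degree 6, so G is the complete graph K_7. Any permutation of the 7 vertices preserves K_7, so Aut(K_7) = S_7 of order 7! = 5040. Under this action every vertex can be carried to every other, so G is vertex-transitive.

Yes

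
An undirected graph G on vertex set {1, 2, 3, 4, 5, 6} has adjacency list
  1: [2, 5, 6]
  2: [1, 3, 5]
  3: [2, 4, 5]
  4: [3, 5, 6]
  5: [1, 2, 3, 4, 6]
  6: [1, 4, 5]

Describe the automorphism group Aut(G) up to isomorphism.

Vertex 5 is the unique vertex of degree 5; the remaining 5 vertices each have degree 3 and induce a cycle, so G is the wheel on 6 vertices with hub 5. With the hub fixed, the remaining symmetry is that of the rim cycle C_5, giving the dihedral group D_5.

D_5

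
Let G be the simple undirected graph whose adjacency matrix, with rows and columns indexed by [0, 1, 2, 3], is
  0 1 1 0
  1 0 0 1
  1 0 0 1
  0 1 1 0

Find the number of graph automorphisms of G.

G is 2-regular and bipartite on 2^2 = 4 vertices with girth 4; it is the hypercube graph Q_2. Aut(Q_2) consists of the signed permutations of the 2 coordinate axes: 2! permutations times 2^2 sign flips, so |Aut| = 2^2·2! = 8.

8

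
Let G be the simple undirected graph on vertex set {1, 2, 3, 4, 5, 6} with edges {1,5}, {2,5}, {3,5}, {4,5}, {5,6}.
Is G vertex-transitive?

No

Vertex 5 is the only vertex of degree 5, so every automorphism fixes it; G is not vertex-transitive.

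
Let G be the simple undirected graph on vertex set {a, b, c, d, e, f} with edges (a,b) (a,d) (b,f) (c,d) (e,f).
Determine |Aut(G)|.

The degree sequence is [2, 2, 1, 2, 1, 2]; the two degree-1 vertices c and e are the ends of a path, so G = P_6. The only nontrivial automorphism of a path is the end-to-end reflection, so Aut(G) ≅ Z_2.

2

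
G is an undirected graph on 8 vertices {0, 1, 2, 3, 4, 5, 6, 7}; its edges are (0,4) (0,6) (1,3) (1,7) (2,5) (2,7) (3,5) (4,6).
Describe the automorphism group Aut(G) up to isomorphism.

D_3 × D_5

G has two connected components, {1, 2, 3, 5, 7} and {0, 4, 6}; each is 2-regular, so G = C_5 ⊔ C_3. The components are non-isomorphic (different sizes), so Aut(G) = Aut(C_3) × Aut(C_5) = D_3 × D_5 of order 6·10 = 60.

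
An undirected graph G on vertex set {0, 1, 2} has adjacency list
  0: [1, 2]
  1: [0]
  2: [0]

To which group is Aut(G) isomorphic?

C_2

The degree sequence is [2, 1, 1]; the two degree-1 vertices 1 and 2 are the ends of a path, so G = P_3. A path has exactly one nontrivial symmetry — reversal — giving Aut(G) of order 2.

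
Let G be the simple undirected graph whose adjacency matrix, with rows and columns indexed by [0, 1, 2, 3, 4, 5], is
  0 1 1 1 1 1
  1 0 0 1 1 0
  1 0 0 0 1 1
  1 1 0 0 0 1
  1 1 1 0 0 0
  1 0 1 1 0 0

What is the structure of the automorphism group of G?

the dihedral group of order 10

Vertex 0 is the unique vertex of degree 5; the remaining 5 vertices each have degree 3 and induce a cycle, so G is the wheel on 6 vertices with hub 0. With the hub fixed, the remaining symmetry is that of the rim cycle C_5, giving the dihedral group D_5.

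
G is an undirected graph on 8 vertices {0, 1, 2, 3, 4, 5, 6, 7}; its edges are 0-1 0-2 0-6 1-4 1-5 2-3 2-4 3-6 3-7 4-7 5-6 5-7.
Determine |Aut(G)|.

G is 3-regular and bipartite on 2^3 = 8 vertices with girth 4; it is the hypercube graph Q_3. Aut(Q_3) consists of the signed permutations of the 3 coordinate axes: 3! permutations times 2^3 sign flips, so |Aut| = 2^3·3! = 48.

48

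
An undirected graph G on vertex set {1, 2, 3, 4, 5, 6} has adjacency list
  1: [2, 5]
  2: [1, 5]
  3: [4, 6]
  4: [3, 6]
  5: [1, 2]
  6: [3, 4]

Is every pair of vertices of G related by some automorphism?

G has two connected components, {1, 2, 5} and {3, 4, 6}; each is 2-regular, so G = C_3 ⊔ C_3. With two isomorphic components, Aut(G) = Aut(C_3) ≀ S_2 = (D_3 × D_3) ⋊ Z_2: permute each cycle by D_3, then optionally swap the two cycles. Order 2·(2·3)² = 72. This group acts transitively on the 6 vertices.

Yes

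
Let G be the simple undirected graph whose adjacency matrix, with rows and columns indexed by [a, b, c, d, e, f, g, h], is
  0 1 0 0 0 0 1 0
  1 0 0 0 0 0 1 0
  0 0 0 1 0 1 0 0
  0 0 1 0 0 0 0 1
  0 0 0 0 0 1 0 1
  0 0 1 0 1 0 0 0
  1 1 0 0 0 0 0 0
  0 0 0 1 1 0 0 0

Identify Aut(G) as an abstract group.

D_3 × D_5

G has two connected components, {c, d, e, f, h} and {a, b, g}; each is 2-regular, so G = C_5 ⊔ C_3. No automorphism exchanges components of different sizes, hence Aut(G) is the direct product D_3 × D_5, order 60.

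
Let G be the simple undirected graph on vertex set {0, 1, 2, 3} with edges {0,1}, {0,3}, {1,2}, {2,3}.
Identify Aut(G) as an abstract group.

G is 2-regular and bipartite on 2^2 = 4 vertices with girth 4; it is the hypercube graph Q_2. The symmetry group of the 2-cube is the hyperoctahedral group B_2 = Z_2 ≀ S_2, of order 2^2·2! = 8.

D_4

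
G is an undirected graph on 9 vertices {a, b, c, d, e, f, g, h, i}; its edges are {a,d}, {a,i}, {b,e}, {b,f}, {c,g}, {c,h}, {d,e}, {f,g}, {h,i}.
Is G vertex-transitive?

Yes

G is 2-regular and connected on 9 vertices, i.e. the cycle C_9. C_9 has 9 rotations and 9 reflections, so Aut(C_9) ≅ D_9 of order 18. Under this action every vertex can be carried to every other, so G is vertex-transitive.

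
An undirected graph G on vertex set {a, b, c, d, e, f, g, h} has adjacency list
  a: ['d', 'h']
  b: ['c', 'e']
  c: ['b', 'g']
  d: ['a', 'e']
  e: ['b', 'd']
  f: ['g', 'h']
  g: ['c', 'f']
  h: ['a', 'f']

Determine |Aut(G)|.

16

G is 2-regular and connected on 8 vertices, i.e. the cycle C_8. C_8 has 8 rotations and 8 reflections, so Aut(C_8) ≅ D_8 of order 16.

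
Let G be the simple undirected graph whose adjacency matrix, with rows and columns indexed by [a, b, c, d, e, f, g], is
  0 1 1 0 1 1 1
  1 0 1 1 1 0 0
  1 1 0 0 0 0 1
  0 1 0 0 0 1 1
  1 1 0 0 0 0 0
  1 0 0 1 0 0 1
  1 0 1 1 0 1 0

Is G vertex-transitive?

No

Vertex a is the only vertex of degree 5, so every automorphism fixes it; G is not vertex-transitive.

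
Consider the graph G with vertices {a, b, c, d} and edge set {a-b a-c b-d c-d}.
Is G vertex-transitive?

Yes

G is 2-regular and bipartite with parts {b, c} and {a, d} (each part is independent and every cross-pair is an edge), so G = K_{2,2}. Each part can be permuted independently (S_2 × S_2) and the two equal-size parts can also be swapped, giving (S_2 × S_2) ⋊ Z_2 of order 2·(2!)² = 8. Under this action every vertex can be carried to every other, so G is vertex-transitive.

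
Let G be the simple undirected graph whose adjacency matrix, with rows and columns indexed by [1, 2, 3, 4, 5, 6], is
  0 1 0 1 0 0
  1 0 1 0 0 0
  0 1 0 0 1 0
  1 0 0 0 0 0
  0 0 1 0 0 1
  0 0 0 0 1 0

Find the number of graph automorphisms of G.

2

The degree sequence is [2, 2, 2, 1, 2, 1]; the two degree-1 vertices 4 and 6 are the ends of a path, so G = P_6. A path has exactly one nontrivial symmetry — reversal — giving Aut(G) of order 2.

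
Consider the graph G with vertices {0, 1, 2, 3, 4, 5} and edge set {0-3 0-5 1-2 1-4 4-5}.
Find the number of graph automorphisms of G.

The degree sequence is [2, 2, 1, 1, 2, 2]; the two degree-1 vertices 2 and 3 are the ends of a path, so G = P_6. The only nontrivial automorphism of a path is the end-to-end reflection, so Aut(G) ≅ Z_2.

2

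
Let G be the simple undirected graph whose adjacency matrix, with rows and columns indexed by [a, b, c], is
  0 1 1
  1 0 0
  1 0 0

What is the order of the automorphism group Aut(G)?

The degree sequence is [2, 1, 1]; the two degree-1 vertices b and c are the ends of a path, so G = P_3. A path has exactly one nontrivial symmetry — reversal — giving Aut(G) of order 2.

2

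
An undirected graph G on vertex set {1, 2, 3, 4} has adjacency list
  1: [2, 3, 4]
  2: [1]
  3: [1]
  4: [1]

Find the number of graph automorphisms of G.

6

Vertex 1 has degree 3 and every other vertex has degree 1, so G is the star K_{1,3} with centre 1. The 3 leaves are pairwise interchangeable while the centre is fixed, giving Aut(G) = S_3.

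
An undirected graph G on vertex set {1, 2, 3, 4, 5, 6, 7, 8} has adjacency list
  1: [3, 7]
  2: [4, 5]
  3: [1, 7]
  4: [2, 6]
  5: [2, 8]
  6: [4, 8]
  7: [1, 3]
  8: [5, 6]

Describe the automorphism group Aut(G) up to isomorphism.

G has two connected components, {2, 4, 5, 6, 8} and {1, 3, 7}; each is 2-regular, so G = C_5 ⊔ C_3. No automorphism exchanges components of different sizes, hence Aut(G) is the direct product D_5 × D_3, order 60.

D_5 × D_3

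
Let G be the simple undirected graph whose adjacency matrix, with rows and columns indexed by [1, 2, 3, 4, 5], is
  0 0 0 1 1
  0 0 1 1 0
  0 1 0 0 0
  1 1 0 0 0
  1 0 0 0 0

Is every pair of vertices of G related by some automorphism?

Automorphisms preserve degree, but G has vertices of degree 1 and vertices of degree 2; no automorphism maps one to the other, so G is not vertex-transitive.

No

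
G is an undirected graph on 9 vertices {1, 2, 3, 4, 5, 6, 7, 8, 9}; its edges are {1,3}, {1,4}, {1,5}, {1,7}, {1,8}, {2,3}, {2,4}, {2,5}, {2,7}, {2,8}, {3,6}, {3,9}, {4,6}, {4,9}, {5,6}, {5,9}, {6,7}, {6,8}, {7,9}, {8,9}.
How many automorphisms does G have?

2880

The vertices split by degree into {1, 2, 6, 9} (degree 5) and {3, 4, 5, 7, 8} (degree 4); every edge runs between the two parts, so G is the complete bipartite graph K_{4,5}. Automorphisms preserve the bipartition setwise (since the parts differ in size) and act as S_4 × S_5 within it; |Aut| = 2880.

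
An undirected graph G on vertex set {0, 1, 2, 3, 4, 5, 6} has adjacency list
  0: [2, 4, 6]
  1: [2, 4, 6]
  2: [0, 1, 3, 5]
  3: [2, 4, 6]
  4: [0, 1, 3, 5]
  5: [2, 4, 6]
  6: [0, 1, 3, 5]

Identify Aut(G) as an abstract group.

The vertices split by degree into {2, 4, 6} (degree 4) and {0, 1, 3, 5} (degree 3); every edge runs between the two parts, so G is the complete bipartite graph K_{3,4}. The parts have unequal sizes, so no automorphism swaps them; each part is permuted independently, giving S_3 × S_4 of order 3!·4! = 144.

S_3 × S_4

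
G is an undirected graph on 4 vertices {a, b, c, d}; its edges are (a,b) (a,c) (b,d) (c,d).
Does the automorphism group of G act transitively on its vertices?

Every vertex has degree 2 and the graph is connected, so G is the 4-cycle C_4. The automorphisms of the 4-cycle are exactly the symmetries of a regular 4-gon: the dihedral group D_4, |D_4| = 8. Under this action every vertex can be carried to every other, so G is vertex-transitive.

Yes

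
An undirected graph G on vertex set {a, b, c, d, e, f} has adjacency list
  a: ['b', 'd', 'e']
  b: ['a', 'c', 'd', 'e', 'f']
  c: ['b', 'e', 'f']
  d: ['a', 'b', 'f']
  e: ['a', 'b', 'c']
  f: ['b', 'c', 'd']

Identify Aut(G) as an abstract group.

D_5

Vertex b is the unique vertex of degree 5; the remaining 5 vertices each have degree 3 and induce a cycle, so G is the wheel on 6 vertices with hub b. With the hub fixed, the remaining symmetry is that of the rim cycle C_5, giving the dihedral group D_5.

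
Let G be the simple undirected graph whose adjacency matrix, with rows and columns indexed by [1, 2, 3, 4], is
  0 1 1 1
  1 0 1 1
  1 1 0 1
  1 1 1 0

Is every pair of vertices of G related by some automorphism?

Every vertex has degree 3, so G is the complete graph K_4. Any permutation of the 4 vertices preserves K_4, so Aut(K_4) = S_4 of order 4! = 24. This group acts transitively on the 4 vertices.

Yes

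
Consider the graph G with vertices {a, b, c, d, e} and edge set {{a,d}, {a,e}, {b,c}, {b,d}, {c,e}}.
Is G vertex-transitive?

Every vertex has degree 2 and the graph is connected, so G is the 5-cycle C_5. The automorphisms of the 5-cycle are exactly the symmetries of a regular 5-gon: the dihedral group D_5, |D_5| = 10. Under this action every vertex can be carried to every other, so G is vertex-transitive.

Yes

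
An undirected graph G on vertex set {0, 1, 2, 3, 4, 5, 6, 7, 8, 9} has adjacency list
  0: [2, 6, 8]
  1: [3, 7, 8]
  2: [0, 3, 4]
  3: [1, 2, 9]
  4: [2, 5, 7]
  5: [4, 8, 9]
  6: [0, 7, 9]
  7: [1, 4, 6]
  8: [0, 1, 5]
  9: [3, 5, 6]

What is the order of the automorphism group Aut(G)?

120

G is 3-regular on 10 vertices with no triangles and no 4-cycles (girth 5): this is the Petersen graph. It is a classical fact that the Petersen graph has automorphism group S_5 (order 120), arising from its description as the Kneser graph K(5,2).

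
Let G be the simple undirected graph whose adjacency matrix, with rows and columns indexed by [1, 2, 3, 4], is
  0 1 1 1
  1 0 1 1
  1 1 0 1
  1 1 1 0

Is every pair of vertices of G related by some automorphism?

Yes

All 4 vertices are pairwise adjacent: G = K_4. Any permutation of the 4 vertices preserves K_4, so Aut(K_4) = S_4 of order 4! = 24. Under this action every vertex can be carried to every other, so G is vertex-transitive.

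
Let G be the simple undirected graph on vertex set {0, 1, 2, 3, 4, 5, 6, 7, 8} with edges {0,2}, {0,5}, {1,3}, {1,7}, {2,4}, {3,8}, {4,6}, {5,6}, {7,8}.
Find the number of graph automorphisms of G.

G has two connected components, {0, 2, 4, 5, 6} and {1, 3, 7, 8}; each is 2-regular, so G = C_5 ⊔ C_4. The components are non-isomorphic (different sizes), so Aut(G) = Aut(C_4) × Aut(C_5) = D_4 × D_5 of order 8·10 = 80.

80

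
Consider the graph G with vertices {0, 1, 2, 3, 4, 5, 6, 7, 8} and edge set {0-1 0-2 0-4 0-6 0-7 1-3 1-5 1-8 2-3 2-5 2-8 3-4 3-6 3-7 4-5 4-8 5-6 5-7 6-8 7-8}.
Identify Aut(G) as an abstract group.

The vertices split by degree into {0, 3, 5, 8} (degree 5) and {1, 2, 4, 6, 7} (degree 4); every edge runs between the two parts, so G is the complete bipartite graph K_{4,5}. Automorphisms preserve the bipartition setwise (since the parts differ in size) and act as S_4 × S_5 within it; |Aut| = 2880.

S_4 × S_5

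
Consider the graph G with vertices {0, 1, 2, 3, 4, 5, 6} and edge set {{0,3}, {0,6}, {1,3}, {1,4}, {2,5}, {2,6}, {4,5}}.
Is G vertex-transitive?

G is 2-regular and connected on 7 vertices, i.e. the cycle C_7. C_7 has 7 rotations and 7 reflections, so Aut(C_7) ≅ D_7 of order 14. Under this action every vertex can be carried to every other, so G is vertex-transitive.

Yes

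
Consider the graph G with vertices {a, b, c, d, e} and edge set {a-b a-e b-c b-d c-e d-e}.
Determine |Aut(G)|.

12

The vertices split by degree into {b, e} (degree 3) and {a, c, d} (degree 2); every edge runs between the two parts, so G is the complete bipartite graph K_{2,3}. The parts have unequal sizes, so no automorphism swaps them; each part is permuted independently, giving S_3 × S_2 of order 3!·2! = 12.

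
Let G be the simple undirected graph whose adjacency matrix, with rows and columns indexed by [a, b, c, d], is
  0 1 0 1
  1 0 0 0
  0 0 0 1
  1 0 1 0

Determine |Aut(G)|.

The degree sequence is [2, 1, 1, 2]; the two degree-1 vertices b and c are the ends of a path, so G = P_4. The only nontrivial automorphism of a path is the end-to-end reflection, so Aut(G) ≅ Z_2.

2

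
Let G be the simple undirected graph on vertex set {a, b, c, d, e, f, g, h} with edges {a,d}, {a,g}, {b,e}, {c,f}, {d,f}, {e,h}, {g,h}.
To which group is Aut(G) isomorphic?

C_2

The degree sequence is [2, 1, 1, 2, 2, 2, 2, 2]; the two degree-1 vertices b and c are the ends of a path, so G = P_8. The only nontrivial automorphism of a path is the end-to-end reflection, so Aut(G) ≅ Z_2.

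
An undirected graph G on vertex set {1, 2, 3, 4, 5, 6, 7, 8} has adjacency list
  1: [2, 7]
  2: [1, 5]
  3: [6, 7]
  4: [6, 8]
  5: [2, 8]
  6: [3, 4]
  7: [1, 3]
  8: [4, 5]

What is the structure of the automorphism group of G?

the dihedral group of order 16

Every vertex has degree 2 and the graph is connected, so G is the 8-cycle C_8. The automorphisms of the 8-cycle are exactly the symmetries of a regular 8-gon: the dihedral group D_8, |D_8| = 16.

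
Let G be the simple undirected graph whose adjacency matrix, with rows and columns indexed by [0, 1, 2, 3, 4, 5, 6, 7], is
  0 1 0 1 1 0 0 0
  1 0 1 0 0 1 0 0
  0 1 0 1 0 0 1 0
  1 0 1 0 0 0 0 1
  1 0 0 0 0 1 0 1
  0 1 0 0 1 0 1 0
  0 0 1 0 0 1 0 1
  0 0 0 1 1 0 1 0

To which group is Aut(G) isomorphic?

G is 3-regular and bipartite on 2^3 = 8 vertices with girth 4; it is the hypercube graph Q_3. The symmetry group of the 3-cube is the hyperoctahedral group B_3 = Z_2 ≀ S_3, of order 2^3·3! = 48.

Z_2^3 ⋊ S_3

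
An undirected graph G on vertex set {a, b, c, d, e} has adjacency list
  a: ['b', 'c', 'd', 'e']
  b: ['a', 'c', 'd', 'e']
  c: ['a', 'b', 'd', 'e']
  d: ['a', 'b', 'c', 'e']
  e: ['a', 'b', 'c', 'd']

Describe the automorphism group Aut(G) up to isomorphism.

the symmetric group on 5 letters

All 5 vertices are pairwise adjacent: G = K_5. Every bijection on the vertex set is an automorphism of K_5; hence Aut(K_5) ≅ S_5, order 120.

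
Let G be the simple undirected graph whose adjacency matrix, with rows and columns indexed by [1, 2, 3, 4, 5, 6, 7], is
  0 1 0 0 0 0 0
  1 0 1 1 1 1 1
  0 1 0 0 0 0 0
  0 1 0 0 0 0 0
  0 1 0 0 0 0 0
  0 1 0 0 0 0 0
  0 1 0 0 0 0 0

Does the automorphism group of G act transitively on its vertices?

Vertex 2 is the only vertex of degree 6, so every automorphism fixes it; G is not vertex-transitive.

No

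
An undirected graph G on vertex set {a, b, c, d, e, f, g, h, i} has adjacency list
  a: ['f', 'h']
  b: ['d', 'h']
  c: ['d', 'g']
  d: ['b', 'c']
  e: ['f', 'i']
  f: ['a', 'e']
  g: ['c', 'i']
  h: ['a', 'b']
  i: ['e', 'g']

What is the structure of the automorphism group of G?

D_9

Every vertex has degree 2 and the graph is connected, so G is the 9-cycle C_9. C_9 has 9 rotations and 9 reflections, so Aut(C_9) ≅ D_9 of order 18.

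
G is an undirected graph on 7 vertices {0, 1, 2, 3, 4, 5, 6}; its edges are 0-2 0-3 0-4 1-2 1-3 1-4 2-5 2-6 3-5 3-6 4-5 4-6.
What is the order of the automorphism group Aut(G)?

The vertices split by degree into {2, 3, 4} (degree 4) and {0, 1, 5, 6} (degree 3); every edge runs between the two parts, so G is the complete bipartite graph K_{3,4}. Automorphisms preserve the bipartition setwise (since the parts differ in size) and act as S_4 × S_3 within it; |Aut| = 144.

144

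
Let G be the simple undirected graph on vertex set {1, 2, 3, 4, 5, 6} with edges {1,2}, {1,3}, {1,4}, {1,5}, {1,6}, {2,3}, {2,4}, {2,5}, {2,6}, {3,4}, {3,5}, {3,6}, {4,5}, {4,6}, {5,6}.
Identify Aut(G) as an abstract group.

All 6 vertices are pairwise adjacent: G = K_6. Any permutation of the 6 vertices preserves K_6, so Aut(K_6) = S_6 of order 6! = 720.

the symmetric group on 6 letters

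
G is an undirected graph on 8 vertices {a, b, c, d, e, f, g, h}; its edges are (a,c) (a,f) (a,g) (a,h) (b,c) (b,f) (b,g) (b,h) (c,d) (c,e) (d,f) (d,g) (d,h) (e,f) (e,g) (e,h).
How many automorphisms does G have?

1152

G is 4-regular and bipartite with parts {a, b, d, e} and {c, f, g, h} (each part is independent and every cross-pair is an edge), so G = K_{4,4}. Aut(K_{4,4}) is the wreath product S_4 ≀ Z_2: permute within each part, then optionally swap the parts; |Aut| = 2·(4!)² = 1152.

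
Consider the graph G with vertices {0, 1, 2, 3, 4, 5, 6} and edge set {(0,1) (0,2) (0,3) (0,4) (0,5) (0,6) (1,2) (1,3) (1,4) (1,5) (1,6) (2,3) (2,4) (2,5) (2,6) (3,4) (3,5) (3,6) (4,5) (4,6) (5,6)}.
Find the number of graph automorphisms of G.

Every vertex has degree 6, so G is the complete graph K_7. Any permutation of the 7 vertices preserves K_7, so Aut(K_7) = S_7 of order 7! = 5040.

5040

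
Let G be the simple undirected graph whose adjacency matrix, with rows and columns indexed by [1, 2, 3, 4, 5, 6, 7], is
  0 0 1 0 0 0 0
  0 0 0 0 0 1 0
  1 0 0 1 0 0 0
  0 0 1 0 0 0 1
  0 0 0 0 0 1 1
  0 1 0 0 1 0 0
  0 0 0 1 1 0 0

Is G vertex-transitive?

Automorphisms preserve degree, but G has vertices of degree 1 and vertices of degree 2; no automorphism maps one to the other, so G is not vertex-transitive.

No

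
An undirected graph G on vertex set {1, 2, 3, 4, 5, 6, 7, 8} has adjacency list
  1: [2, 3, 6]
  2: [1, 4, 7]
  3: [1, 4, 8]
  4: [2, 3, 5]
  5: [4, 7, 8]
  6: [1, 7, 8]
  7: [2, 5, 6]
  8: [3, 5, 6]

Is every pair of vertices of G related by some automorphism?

Yes

G is 3-regular and bipartite on 2^3 = 8 vertices with girth 4; it is the hypercube graph Q_3. The symmetry group of the 3-cube is the hyperoctahedral group B_3 = Z_2 ≀ S_3, of order 2^3·3! = 48. Under this action every vertex can be carried to every other, so G is vertex-transitive.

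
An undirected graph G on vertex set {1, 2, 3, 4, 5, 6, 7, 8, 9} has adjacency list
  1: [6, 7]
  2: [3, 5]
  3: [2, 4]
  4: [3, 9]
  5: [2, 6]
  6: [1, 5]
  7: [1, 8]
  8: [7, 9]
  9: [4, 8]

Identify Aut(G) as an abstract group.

the dihedral group of order 18

Every vertex has degree 2 and the graph is connected, so G is the 9-cycle C_9. The automorphisms of the 9-cycle are exactly the symmetries of a regular 9-gon: the dihedral group D_9, |D_9| = 18.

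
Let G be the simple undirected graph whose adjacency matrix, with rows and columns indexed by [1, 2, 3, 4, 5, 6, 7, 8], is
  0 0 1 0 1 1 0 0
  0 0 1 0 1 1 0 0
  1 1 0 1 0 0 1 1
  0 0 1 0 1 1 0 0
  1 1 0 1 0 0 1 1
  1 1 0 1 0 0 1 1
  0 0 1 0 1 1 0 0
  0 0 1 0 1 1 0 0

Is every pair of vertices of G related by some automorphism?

No

Automorphisms preserve degree, but G has vertices of degree 3 and vertices of degree 5; no automorphism maps one to the other, so G is not vertex-transitive.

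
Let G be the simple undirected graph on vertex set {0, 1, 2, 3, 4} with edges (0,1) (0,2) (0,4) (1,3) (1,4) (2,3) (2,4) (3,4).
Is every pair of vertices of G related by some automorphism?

No

Vertex 4 is the only vertex of degree 4, so every automorphism fixes it; G is not vertex-transitive.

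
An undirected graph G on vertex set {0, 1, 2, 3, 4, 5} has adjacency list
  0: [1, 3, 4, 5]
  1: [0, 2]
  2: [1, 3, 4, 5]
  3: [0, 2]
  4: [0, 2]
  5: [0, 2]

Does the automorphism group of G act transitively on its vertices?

No

Automorphisms preserve degree, but G has vertices of degree 2 and vertices of degree 4; no automorphism maps one to the other, so G is not vertex-transitive.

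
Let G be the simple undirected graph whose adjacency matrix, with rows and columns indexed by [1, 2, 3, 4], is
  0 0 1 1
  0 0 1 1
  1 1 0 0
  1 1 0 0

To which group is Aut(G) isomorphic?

D_4

Every vertex has degree 2 and the graph is connected, so G is the 4-cycle C_4. The automorphisms of the 4-cycle are exactly the symmetries of a regular 4-gon: the dihedral group D_4, |D_4| = 8.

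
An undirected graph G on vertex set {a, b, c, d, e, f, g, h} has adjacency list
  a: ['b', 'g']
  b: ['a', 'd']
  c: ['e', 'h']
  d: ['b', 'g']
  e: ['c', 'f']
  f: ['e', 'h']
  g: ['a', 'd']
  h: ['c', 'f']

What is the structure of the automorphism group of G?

G has two connected components, {c, e, f, h} and {a, b, d, g}; each is 2-regular, so G = C_4 ⊔ C_4. With two isomorphic components, Aut(G) = Aut(C_4) ≀ S_2 = (D_4 × D_4) ⋊ Z_2: permute each cycle by D_4, then optionally swap the two cycles. Order 2·(2·4)² = 128.

(D_4 × D_4) ⋊ Z_2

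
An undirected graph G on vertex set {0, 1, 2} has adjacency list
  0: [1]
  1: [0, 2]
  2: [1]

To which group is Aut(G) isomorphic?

Z_2

The degree sequence is [1, 2, 1]; the two degree-1 vertices 0 and 2 are the ends of a path, so G = P_3. The only nontrivial automorphism of a path is the end-to-end reflection, so Aut(G) ≅ Z_2.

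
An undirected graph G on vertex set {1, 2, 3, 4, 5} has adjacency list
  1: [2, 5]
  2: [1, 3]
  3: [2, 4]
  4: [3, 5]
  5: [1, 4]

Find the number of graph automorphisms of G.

10

G is 2-regular and connected on 5 vertices, i.e. the cycle C_5. C_5 has 5 rotations and 5 reflections, so Aut(C_5) ≅ D_5 of order 10.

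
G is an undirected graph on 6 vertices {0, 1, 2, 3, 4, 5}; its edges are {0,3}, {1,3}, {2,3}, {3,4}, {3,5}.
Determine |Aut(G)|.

120

Vertex 3 has degree 5 and every other vertex has degree 1, so G is the star K_{1,5} with centre 3. Any automorphism fixes the centre and permutes the 5 leaves freely, so Aut(G) ≅ S_5 of order 5! = 120.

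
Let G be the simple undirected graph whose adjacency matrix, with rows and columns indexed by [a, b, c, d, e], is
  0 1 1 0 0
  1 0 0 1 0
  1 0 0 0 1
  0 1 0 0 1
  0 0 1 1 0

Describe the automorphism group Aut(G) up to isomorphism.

D_5

G is 2-regular and connected on 5 vertices, i.e. the cycle C_5. The automorphisms of the 5-cycle are exactly the symmetries of a regular 5-gon: the dihedral group D_5, |D_5| = 10.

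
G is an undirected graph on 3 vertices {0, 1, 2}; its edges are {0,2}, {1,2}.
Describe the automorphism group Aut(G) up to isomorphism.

the cyclic group of order 2

The degree sequence is [1, 1, 2]; the two degree-1 vertices 0 and 1 are the ends of a path, so G = P_3. A path has exactly one nontrivial symmetry — reversal — giving Aut(G) of order 2.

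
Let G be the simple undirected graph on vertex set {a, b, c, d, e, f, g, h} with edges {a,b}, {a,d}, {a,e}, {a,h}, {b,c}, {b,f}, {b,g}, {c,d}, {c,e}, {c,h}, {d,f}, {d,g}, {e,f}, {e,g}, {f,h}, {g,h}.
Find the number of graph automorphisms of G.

1152

G is 4-regular and bipartite with parts {a, c, f, g} and {b, d, e, h} (each part is independent and every cross-pair is an edge), so G = K_{4,4}. Each part can be permuted independently (S_4 × S_4) and the two equal-size parts can also be swapped, giving (S_4 × S_4) ⋊ Z_2 of order 2·(4!)² = 1152.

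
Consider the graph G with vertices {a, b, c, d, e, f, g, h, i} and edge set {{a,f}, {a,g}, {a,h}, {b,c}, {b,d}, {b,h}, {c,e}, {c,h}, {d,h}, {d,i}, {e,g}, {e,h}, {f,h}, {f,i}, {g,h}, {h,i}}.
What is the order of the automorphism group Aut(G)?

16

Vertex h is the unique vertex of degree 8; the remaining 8 vertices each have degree 3 and induce a cycle, so G is the wheel on 9 vertices with hub h. With the hub fixed, the remaining symmetry is that of the rim cycle C_8, giving the dihedral group D_8.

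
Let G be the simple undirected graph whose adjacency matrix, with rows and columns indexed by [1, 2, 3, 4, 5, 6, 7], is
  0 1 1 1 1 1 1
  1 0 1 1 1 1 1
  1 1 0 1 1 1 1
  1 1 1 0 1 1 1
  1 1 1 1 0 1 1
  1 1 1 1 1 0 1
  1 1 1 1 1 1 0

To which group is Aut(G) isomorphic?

the symmetric group on 7 letters

Every vertex has degree 6, so G is the complete graph K_7. Every bijection on the vertex set is an automorphism of K_7; hence Aut(K_7) ≅ S_7, order 5040.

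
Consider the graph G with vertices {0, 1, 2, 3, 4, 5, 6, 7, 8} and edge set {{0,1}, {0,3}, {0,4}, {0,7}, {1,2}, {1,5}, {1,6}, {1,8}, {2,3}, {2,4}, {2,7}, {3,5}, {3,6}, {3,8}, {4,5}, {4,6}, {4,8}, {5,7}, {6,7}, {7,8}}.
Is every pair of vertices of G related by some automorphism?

No

Automorphisms preserve degree, but G has vertices of degree 4 and vertices of degree 5; no automorphism maps one to the other, so G is not vertex-transitive.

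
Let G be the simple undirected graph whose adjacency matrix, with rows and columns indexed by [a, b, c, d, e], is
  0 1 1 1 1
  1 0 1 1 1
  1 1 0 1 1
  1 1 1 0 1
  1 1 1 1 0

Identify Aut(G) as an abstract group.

All 5 vertices are pairwise adjacent: G = K_5. Every bijection on the vertex set is an automorphism of K_5; hence Aut(K_5) ≅ S_5, order 120.

the symmetric group on 5 letters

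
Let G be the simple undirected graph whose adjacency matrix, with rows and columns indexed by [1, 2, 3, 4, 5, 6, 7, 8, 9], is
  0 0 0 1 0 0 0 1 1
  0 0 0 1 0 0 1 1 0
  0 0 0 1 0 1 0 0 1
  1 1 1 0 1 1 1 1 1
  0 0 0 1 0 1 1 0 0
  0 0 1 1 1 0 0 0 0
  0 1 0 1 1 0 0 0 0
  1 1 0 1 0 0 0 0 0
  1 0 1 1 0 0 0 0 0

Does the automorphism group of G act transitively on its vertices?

Vertex 4 is the only vertex of degree 8, so every automorphism fixes it; G is not vertex-transitive.

No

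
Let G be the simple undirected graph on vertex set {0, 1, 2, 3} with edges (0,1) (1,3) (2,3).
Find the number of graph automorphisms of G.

The degree sequence is [1, 2, 1, 2]; the two degree-1 vertices 0 and 2 are the ends of a path, so G = P_4. The only nontrivial automorphism of a path is the end-to-end reflection, so Aut(G) ≅ Z_2.

2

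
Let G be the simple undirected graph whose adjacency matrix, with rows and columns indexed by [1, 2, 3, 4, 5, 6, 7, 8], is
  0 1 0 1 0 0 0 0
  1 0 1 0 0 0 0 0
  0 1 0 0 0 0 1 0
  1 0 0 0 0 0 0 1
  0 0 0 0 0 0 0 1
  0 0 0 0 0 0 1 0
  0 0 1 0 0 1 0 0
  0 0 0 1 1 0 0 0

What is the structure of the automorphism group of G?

The degree sequence is [2, 2, 2, 2, 1, 1, 2, 2]; the two degree-1 vertices 5 and 6 are the ends of a path, so G = P_8. The only nontrivial automorphism of a path is the end-to-end reflection, so Aut(G) ≅ Z_2.

the cyclic group of order 2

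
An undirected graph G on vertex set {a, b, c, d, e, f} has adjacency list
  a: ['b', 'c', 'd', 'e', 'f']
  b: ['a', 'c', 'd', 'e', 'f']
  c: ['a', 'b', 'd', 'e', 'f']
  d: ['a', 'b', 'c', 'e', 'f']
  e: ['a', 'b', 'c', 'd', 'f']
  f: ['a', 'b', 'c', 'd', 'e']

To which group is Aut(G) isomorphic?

S_6

Every vertex has degree 5, so G is the complete graph K_6. Any permutation of the 6 vertices preserves K_6, so Aut(K_6) = S_6 of order 6! = 720.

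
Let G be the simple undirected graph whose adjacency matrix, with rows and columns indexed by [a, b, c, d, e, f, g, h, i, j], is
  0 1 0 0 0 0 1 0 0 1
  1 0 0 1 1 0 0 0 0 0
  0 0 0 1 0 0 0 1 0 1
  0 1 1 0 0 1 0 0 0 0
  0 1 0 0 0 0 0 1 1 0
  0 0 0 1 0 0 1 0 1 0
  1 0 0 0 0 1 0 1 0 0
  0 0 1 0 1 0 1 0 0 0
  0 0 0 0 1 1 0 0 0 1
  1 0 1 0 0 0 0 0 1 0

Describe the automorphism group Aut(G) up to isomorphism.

G is 3-regular on 10 vertices with no triangles and no 4-cycles (girth 5): this is the Petersen graph. It is a classical fact that the Petersen graph has automorphism group S_5 (order 120), arising from its description as the Kneser graph K(5,2).

S_5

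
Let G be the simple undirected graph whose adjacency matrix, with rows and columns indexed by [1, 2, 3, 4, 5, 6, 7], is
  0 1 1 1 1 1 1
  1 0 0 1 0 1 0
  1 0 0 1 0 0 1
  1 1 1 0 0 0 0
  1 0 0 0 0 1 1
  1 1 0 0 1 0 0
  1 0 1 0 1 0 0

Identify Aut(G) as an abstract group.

Vertex 1 is the unique vertex of degree 6; the remaining 6 vertices each have degree 3 and induce a cycle, so G is the wheel on 7 vertices with hub 1. Every automorphism fixes the hub and acts on the rim 6-cycle, so Aut(G) ≅ Aut(C_6) = D_6 of order 12.

D_6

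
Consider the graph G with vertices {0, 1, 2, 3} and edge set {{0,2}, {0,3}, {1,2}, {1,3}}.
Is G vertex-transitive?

G is 2-regular and bipartite on 2^2 = 4 vertices with girth 4; it is the hypercube graph Q_2. The symmetry group of the 2-cube is the hyperoctahedral group B_2 = Z_2 ≀ S_2, of order 2^2·2! = 8. This group acts transitively on the 4 vertices.

Yes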